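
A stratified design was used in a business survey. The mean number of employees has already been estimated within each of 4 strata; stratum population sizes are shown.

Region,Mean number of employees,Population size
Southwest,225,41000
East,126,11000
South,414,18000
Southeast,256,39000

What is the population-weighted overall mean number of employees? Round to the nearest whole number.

Σ Nₕ·x̄ₕ = 28047000
Σ Nₕ = 41000 + 11000 + 18000 + 39000 = 109000
Overall mean = 28047000 / 109000 = 257.31193

257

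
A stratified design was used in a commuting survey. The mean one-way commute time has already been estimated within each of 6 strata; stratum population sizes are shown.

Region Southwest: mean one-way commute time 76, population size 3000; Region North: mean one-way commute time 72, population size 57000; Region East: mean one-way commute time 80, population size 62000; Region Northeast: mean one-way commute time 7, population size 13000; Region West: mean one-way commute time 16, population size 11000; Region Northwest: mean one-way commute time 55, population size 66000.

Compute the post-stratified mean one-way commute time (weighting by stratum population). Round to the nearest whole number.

62

Σ Nₕ·x̄ₕ = 76×3000 + 72×57000 + 80×62000 + 7×13000 + 16×11000 + 55×66000
  = 228000 + 4104000 + 4960000 + 91000 + 176000 + 3630000 = 13189000
Σ Nₕ = 3000 + 57000 + 62000 + 13000 + 11000 + 66000 = 212000
Overall mean = 13189000 / 212000 = 62.212264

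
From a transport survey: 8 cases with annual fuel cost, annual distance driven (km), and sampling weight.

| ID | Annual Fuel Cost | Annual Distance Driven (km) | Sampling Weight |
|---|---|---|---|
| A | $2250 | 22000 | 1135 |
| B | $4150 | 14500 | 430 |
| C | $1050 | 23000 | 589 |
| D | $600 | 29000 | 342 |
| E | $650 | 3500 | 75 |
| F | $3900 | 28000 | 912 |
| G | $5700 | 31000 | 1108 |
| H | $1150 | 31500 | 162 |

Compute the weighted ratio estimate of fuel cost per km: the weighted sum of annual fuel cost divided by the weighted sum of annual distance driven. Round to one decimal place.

0.1

Σ wᵢ·y = 2250×1135 + 4150×430 + 1050×589 + 600×342 + 650×75 + 3900×912 + 5700×1108 + 1150×162
  = 15269350
Σ wᵢ·x = 22000×1135 + 14500×430 + 23000×589 + 29000×342 + 3500×75 + 28000×912 + 31000×1108 + 31500×162
  = 119919500
Ratio = 15269350 / 119919500 = 0.12733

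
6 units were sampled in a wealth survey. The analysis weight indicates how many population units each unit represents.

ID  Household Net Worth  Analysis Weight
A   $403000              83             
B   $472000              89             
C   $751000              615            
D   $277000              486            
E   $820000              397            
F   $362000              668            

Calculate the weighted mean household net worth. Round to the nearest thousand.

Weighted sum = 403000×83 + 472000×89 + 751000×615 + 277000×486 + 820000×397 + 362000×668
  = 33449000 + 42008000 + 461865000 + 134622000 + 325540000 + 241816000 = 1239300000
Sum of weights = 2338
Weighted mean = 1239300000 / 2338 = 530068.43

530000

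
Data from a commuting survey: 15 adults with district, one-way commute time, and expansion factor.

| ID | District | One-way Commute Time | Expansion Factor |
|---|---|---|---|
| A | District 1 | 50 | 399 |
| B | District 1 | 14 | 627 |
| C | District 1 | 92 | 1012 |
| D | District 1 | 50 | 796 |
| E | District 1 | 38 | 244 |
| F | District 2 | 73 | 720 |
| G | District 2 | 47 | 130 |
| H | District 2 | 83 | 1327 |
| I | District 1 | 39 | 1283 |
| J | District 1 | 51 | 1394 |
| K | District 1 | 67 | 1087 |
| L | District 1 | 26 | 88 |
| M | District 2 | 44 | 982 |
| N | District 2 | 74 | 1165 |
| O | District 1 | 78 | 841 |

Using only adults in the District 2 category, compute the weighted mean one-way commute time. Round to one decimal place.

69.0

District 2 rows: F, G, H, M, N
Weighted sum = 73×720 + 47×130 + 83×1327 + 44×982 + 74×1165
  = 52560 + 6110 + 110141 + 43208 + 86210 = 298229
Sum of weights = 720 + 130 + 1327 + 982 + 1165 = 4324
Weighted mean = 298229 / 4324 = 68.970629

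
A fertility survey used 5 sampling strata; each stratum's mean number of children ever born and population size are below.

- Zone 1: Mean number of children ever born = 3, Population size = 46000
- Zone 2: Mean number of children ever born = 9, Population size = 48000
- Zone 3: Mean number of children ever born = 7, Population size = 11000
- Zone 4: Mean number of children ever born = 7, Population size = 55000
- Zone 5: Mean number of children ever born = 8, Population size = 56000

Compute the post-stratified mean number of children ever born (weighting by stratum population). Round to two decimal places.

Σ Nₕ·x̄ₕ = 1480000
Σ Nₕ = 216000
Overall mean = 1480000 / 216000 = 6.8518519

6.85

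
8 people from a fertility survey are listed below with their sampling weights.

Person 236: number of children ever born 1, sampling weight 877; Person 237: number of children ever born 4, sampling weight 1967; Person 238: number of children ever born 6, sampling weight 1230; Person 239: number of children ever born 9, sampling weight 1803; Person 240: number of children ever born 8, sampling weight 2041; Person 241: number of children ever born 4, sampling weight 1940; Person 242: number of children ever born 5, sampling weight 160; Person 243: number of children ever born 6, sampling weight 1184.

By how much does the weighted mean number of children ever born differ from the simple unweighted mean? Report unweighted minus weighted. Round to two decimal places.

Unweighted sum = 1 + 4 + 6 + 9 + 8 + 4 + 5 + 6 = 43
Unweighted mean = 43 / 8 = 5.375
Weighted sum = 64344
Sum of weights = 11202
Weighted mean = 64344 / 11202 = 5.7439743
Difference (unweighted minus weighted) = -0.36897429

-0.37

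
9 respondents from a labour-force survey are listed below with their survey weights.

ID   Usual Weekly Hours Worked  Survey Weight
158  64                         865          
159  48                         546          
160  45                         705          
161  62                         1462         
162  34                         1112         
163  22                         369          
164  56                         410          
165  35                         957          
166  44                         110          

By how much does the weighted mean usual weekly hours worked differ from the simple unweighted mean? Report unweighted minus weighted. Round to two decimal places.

Unweighted sum = 410
Unweighted mean = 410 / 9 = 45.555556
Weighted sum = 64×865 + 48×546 + 45×705 + 62×1462 + 34×1112 + 22×369 + 56×410 + 35×957 + 44×110
  = 55360 + 26208 + 31725 + 90644 + 37808 + 8118 + 22960 + 33495 + 4840 = 311158
Sum of weights = 6536
Weighted mean = 311158 / 6536 = 47.606793
Difference (unweighted minus weighted) = -2.0512376

-2.05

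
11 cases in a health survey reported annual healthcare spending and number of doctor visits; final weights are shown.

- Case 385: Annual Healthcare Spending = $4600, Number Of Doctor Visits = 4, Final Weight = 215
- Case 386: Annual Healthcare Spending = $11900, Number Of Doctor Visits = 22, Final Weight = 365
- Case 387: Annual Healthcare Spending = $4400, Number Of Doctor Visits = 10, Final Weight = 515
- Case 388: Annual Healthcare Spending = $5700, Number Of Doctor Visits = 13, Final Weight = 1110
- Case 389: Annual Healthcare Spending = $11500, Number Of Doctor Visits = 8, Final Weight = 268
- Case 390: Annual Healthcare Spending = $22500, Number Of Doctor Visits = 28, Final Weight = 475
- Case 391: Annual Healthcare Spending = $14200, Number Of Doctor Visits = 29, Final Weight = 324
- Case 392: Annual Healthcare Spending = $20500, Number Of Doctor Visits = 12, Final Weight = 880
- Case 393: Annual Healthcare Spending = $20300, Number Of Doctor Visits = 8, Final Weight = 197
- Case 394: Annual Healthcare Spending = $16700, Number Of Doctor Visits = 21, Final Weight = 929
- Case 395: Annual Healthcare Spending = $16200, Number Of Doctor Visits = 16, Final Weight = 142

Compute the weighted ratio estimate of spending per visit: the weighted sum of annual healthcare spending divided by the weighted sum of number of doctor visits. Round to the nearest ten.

Σ wᵢ·y = 4600×215 + 11900×365 + 4400×515 + 5700×1110 + 11500×268 + 22500×475 + 14200×324 + 20500×880 + 20300×197 + 16700×929 + 16200×142
  = 72149600
Σ wᵢ·x = 4×215 + 22×365 + 10×515 + 13×1110 + 8×268 + 28×475 + 29×324 + 12×880 + 8×197 + 21×929 + 16×142
  = 87227
Ratio = 72149600 / 87227 = 827.14756

830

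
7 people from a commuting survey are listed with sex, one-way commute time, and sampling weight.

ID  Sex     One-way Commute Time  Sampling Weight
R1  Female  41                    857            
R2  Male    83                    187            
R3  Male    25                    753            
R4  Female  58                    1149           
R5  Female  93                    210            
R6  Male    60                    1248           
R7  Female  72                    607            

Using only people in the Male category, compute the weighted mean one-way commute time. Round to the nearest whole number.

Male rows: R2, R3, R6
Weighted sum = 83×187 + 25×753 + 60×1248
  = 109226
Sum of weights = 187 + 753 + 1248 = 2188
Weighted mean = 109226 / 2188 = 49.920475

50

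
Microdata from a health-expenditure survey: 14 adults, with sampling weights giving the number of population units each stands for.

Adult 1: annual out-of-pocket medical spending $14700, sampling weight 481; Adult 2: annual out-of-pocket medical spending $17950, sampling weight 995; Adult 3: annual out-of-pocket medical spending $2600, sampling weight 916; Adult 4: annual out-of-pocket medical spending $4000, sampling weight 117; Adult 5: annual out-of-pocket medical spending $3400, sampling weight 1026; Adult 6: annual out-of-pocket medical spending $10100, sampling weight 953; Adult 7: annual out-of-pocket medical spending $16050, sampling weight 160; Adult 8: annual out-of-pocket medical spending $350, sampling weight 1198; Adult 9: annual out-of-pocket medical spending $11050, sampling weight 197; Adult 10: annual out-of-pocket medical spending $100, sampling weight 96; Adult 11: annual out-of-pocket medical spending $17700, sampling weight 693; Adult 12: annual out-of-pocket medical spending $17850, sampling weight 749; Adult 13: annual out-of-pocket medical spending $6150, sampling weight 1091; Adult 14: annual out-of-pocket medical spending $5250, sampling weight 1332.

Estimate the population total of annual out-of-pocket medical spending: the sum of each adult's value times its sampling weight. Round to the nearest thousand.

85406000

Weighted total = 85406400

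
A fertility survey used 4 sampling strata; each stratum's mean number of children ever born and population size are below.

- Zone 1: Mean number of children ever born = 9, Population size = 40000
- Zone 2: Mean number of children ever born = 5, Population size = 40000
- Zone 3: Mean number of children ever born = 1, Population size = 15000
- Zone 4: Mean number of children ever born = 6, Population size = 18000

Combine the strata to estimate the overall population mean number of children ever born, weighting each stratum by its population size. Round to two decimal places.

6.04

Σ Nₕ·x̄ₕ = 9×40000 + 5×40000 + 1×15000 + 6×18000
  = 683000
Σ Nₕ = 40000 + 40000 + 15000 + 18000 = 113000
Overall mean = 683000 / 113000 = 6.0442478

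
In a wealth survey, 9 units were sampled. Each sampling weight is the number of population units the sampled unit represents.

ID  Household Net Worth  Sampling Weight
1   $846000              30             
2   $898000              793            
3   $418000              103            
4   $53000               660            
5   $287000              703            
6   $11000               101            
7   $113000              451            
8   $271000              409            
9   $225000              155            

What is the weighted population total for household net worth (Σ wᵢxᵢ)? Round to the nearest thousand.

1215077000

Weighted total = 846000×30 + 898000×793 + 418000×103 + 53000×660 + 287000×703 + 11000×101 + 113000×451 + 271000×409 + 225000×155
  = 25380000 + 712114000 + 43054000 + 34980000 + 201761000 + 1111000 + 50963000 + 110839000 + 34875000 = 1215077000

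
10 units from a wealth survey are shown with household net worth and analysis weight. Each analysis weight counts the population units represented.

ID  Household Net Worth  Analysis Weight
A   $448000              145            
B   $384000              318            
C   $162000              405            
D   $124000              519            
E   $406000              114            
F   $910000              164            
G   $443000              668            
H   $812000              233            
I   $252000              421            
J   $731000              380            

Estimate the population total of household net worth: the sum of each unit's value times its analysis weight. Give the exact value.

Weighted total = 448000×145 + 384000×318 + 162000×405 + 124000×519 + 406000×114 + 910000×164 + 443000×668 + 812000×233 + 252000×421 + 731000×380
  = 64960000 + 122112000 + 65610000 + 64356000 + 46284000 + 149240000 + 295924000 + 189196000 + 106092000 + 277780000 = 1381554000

1381554000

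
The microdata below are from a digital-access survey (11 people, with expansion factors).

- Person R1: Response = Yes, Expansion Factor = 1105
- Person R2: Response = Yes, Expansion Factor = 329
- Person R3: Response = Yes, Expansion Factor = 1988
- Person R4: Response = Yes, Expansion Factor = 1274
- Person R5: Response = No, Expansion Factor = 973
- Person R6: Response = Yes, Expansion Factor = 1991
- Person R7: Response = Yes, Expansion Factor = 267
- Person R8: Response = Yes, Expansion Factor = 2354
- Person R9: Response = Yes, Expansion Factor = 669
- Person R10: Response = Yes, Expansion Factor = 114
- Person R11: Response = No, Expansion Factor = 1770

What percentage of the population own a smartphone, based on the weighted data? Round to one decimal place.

Sum of weights for 'Yes' = 1105 + 329 + 1988 + 1274 + 1991 + 267 + 2354 + 669 + 114 = 10091
Total weight = 1105 + 329 + 1988 + 1274 + 973 + 1991 + 267 + 2354 + 669 + 114 + 1770 = 12834
Weighted proportion = 10091 / 12834 = 0.78627084 → 78.627084%

78.6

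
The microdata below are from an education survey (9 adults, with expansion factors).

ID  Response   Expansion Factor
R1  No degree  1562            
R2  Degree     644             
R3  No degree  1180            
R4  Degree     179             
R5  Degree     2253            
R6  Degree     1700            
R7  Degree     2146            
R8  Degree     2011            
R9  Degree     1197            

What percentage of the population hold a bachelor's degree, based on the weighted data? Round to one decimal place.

78.7

Sum of weights for 'Degree' = 644 + 179 + 2253 + 1700 + 2146 + 2011 + 1197 = 10130
Total weight = 1562 + 644 + 1180 + 179 + 2253 + 1700 + 2146 + 2011 + 1197 = 12872
Weighted proportion = 10130 / 12872 = 0.78697949 → 78.697949%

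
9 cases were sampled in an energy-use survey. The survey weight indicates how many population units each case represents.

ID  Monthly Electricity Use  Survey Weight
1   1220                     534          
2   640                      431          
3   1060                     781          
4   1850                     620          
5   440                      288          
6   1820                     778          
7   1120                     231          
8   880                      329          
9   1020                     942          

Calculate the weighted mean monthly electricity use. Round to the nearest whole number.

1207

Weighted sum = 1220×534 + 640×431 + 1060×781 + 1850×620 + 440×288 + 1820×778 + 1120×231 + 880×329 + 1020×942
  = 651480 + 275840 + 827860 + 1147000 + 126720 + 1415960 + 258720 + 289520 + 960840 = 5953940
Sum of weights = 4934
Weighted mean = 5953940 / 4934 = 1206.7167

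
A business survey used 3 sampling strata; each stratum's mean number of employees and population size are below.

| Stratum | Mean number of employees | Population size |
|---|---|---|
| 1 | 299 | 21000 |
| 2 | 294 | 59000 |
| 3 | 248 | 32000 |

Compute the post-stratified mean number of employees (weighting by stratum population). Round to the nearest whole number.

Σ Nₕ·x̄ₕ = 299×21000 + 294×59000 + 248×32000
  = 6279000 + 17346000 + 7936000 = 31561000
Σ Nₕ = 21000 + 59000 + 32000 = 112000
Overall mean = 31561000 / 112000 = 281.79464

282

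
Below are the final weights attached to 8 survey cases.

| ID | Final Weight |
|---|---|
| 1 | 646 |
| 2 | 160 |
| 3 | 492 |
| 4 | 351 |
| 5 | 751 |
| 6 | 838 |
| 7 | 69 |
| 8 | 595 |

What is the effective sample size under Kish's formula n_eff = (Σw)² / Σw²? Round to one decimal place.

6.3

Σ wᵢ = 3902
Σ wᵢ² = 417316 + 25600 + 242064 + 123201 + 564001 + 702244 + 4761 + 354025 = 2433212
n_eff = 3902² / 2433212 = 15225604 / 2433212 = 6.2574095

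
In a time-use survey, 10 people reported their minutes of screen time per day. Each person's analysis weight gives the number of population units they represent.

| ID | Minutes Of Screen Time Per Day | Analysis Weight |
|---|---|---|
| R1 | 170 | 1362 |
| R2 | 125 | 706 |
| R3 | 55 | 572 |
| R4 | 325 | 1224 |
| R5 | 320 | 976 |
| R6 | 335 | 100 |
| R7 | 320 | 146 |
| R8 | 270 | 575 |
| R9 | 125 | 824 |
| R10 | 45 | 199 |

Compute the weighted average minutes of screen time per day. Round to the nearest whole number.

Weighted sum = 170×1362 + 125×706 + 55×572 + 325×1224 + 320×976 + 335×100 + 320×146 + 270×575 + 125×824 + 45×199
  = 231540 + 88250 + 31460 + 397800 + 312320 + 33500 + 46720 + 155250 + 103000 + 8955 = 1408795
Sum of weights = 1362 + 706 + 572 + 1224 + 976 + 100 + 146 + 575 + 824 + 199 = 6684
Weighted mean = 1408795 / 6684 = 210.77124

211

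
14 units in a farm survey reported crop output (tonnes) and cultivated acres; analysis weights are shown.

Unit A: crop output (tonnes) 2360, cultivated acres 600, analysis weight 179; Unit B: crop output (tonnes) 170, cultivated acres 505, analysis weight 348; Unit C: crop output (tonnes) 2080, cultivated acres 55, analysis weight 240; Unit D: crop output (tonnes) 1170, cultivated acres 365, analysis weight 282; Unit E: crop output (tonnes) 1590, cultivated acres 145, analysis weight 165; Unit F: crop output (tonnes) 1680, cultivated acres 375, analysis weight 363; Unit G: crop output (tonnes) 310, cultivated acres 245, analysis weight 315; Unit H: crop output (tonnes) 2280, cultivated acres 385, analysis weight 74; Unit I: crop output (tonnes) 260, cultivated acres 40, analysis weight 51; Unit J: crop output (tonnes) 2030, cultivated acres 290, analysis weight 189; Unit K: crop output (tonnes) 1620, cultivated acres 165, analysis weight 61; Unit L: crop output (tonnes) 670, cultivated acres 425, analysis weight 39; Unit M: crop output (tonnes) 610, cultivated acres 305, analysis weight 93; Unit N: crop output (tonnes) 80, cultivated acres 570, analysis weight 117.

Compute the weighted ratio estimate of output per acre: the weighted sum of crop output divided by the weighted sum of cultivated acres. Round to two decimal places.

Σ wᵢ·y = 3037270
Σ wᵢ·x = 843530
Ratio = 3037270 / 843530 = 3.6006662

3.60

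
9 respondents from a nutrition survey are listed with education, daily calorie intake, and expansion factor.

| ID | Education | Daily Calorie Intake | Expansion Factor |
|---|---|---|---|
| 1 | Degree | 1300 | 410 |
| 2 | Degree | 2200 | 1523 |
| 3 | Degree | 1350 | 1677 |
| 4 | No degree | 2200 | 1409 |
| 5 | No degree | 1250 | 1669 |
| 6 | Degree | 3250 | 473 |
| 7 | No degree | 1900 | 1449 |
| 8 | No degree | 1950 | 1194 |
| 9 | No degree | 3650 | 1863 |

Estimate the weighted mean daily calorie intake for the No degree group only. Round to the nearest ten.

2250

No degree rows: 4, 5, 7, 8, 9
Weighted sum = 2200×1409 + 1250×1669 + 1900×1449 + 1950×1194 + 3650×1863
  = 17067400
Sum of weights = 7584
Weighted mean = 17067400 / 7584 = 2250.4483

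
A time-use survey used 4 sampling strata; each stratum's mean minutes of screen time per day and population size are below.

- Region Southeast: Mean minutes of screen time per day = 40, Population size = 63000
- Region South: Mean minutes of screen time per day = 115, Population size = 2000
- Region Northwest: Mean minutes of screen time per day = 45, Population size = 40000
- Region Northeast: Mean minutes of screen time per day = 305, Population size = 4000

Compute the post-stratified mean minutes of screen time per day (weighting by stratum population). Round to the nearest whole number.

Σ Nₕ·x̄ₕ = 40×63000 + 115×2000 + 45×40000 + 305×4000
  = 5770000
Σ Nₕ = 63000 + 2000 + 40000 + 4000 = 109000
Overall mean = 5770000 / 109000 = 52.93578

53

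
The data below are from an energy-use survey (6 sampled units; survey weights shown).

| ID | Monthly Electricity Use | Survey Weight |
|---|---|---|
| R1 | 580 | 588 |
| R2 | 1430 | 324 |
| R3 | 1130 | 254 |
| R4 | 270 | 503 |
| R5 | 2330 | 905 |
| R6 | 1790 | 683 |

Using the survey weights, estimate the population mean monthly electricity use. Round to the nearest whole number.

Weighted sum = 580×588 + 1430×324 + 1130×254 + 270×503 + 2330×905 + 1790×683
  = 341040 + 463320 + 287020 + 135810 + 2108650 + 1222570 = 4558410
Sum of weights = 588 + 324 + 254 + 503 + 905 + 683 = 3257
Weighted mean = 4558410 / 3257 = 1399.5732

1400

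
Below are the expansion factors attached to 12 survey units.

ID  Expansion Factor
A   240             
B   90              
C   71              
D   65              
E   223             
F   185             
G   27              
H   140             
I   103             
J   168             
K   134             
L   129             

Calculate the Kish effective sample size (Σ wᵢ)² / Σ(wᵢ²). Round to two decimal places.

9.82

Σ wᵢ = 240 + 90 + 71 + 65 + 223 + 185 + 27 + 140 + 103 + 168 + 134 + 129 = 1575
Σ wᵢ² = 252679
n_eff = 1575² / 252679 = 2480625 / 252679 = 9.8172978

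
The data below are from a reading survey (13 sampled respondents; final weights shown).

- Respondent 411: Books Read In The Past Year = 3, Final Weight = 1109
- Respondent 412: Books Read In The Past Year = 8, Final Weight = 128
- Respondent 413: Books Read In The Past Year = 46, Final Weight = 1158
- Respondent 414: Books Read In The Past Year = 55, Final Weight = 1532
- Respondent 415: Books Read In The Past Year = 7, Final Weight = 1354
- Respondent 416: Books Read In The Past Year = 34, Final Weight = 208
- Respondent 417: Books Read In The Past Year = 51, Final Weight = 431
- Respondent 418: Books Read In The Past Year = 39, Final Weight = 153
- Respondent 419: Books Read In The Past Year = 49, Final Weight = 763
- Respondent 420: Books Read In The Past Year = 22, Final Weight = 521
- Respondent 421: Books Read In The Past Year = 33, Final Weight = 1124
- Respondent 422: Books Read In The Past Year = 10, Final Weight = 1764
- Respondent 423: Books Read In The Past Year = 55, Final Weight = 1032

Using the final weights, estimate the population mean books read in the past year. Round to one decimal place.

Weighted sum = 346718
Sum of weights = 11277
Weighted mean = 346718 / 11277 = 30.745588

30.7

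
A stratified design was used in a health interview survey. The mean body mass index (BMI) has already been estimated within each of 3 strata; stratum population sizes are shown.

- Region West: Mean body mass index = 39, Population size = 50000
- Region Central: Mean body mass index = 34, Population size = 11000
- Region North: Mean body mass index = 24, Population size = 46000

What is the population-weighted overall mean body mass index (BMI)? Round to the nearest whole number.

32

Σ Nₕ·x̄ₕ = 3428000
Σ Nₕ = 50000 + 11000 + 46000 = 107000
Overall mean = 3428000 / 107000 = 32.037383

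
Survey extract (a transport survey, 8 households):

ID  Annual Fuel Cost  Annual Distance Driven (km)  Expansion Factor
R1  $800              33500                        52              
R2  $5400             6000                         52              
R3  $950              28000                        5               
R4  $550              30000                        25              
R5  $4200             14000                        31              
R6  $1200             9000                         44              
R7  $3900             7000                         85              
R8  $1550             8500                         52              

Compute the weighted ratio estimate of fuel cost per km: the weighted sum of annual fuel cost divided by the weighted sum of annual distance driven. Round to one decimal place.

0.2

Σ wᵢ·y = 800×52 + 5400×52 + 950×5 + 550×25 + 4200×31 + 1200×44 + 3900×85 + 1550×52
  = 41600 + 280800 + 4750 + 13750 + 130200 + 52800 + 331500 + 80600 = 936000
Σ wᵢ·x = 33500×52 + 6000×52 + 28000×5 + 30000×25 + 14000×31 + 9000×44 + 7000×85 + 8500×52
  = 1742000 + 312000 + 140000 + 750000 + 434000 + 396000 + 595000 + 442000 = 4811000
Ratio = 936000 / 4811000 = 0.19455415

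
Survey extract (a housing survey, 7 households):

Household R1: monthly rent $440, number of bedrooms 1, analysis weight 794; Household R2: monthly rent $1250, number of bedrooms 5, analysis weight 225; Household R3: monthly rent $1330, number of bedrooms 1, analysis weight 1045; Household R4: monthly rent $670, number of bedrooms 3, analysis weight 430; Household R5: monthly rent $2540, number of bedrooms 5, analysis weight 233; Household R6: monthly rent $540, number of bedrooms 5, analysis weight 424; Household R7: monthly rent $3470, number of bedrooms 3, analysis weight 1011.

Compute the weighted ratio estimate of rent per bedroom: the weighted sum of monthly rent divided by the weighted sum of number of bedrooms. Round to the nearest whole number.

628

Σ wᵢ·y = 440×794 + 1250×225 + 1330×1045 + 670×430 + 2540×233 + 540×424 + 3470×1011
  = 6637510
Σ wᵢ·x = 1×794 + 5×225 + 1×1045 + 3×430 + 5×233 + 5×424 + 3×1011
  = 10572
Ratio = 6637510 / 10572 = 627.83863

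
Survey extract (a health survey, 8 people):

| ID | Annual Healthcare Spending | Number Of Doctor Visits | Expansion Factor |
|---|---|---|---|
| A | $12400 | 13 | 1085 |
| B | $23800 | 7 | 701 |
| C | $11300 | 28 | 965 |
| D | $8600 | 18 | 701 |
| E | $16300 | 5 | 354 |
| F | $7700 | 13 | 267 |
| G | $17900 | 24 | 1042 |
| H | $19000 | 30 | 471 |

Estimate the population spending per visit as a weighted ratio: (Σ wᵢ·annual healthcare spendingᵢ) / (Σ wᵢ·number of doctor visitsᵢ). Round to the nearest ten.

Σ wᵢ·y = 12400×1085 + 23800×701 + 11300×965 + 8600×701 + 16300×354 + 7700×267 + 17900×1042 + 19000×471
  = 13454000 + 16683800 + 10904500 + 6028600 + 5770200 + 2055900 + 18651800 + 8949000 = 82497800
Σ wᵢ·x = 13×1085 + 7×701 + 28×965 + 18×701 + 5×354 + 13×267 + 24×1042 + 30×471
  = 103029
Ratio = 82497800 / 103029 = 800.72407

800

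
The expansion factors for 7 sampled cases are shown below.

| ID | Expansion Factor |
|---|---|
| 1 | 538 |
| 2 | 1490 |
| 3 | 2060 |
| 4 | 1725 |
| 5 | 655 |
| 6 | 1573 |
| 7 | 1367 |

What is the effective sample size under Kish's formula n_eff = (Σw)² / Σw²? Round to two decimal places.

Σ wᵢ = 538 + 1490 + 2060 + 1725 + 655 + 1573 + 1367 = 9408
Σ wᵢ² = 289444 + 2220100 + 4243600 + 2975625 + 429025 + 2474329 + 1868689 = 14500812
n_eff = 9408² / 14500812 = 88510464 / 14500812 = 6.1038281

6.10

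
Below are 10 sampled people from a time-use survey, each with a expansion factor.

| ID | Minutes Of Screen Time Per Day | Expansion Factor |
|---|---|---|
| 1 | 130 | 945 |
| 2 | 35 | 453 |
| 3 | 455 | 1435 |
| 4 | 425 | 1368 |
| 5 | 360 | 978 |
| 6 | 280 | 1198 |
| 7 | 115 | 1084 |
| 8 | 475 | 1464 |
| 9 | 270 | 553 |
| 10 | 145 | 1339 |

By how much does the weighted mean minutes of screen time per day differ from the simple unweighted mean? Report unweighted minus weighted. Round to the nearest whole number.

-29

Unweighted sum = 130 + 35 + 455 + 425 + 360 + 280 + 115 + 475 + 270 + 145 = 2690
Unweighted mean = 2690 / 10 = 269
Weighted sum = 130×945 + 35×453 + 455×1435 + 425×1368 + 360×978 + 280×1198 + 115×1084 + 475×1464 + 270×553 + 145×1339
  = 3224075
Sum of weights = 945 + 453 + 1435 + 1368 + 978 + 1198 + 1084 + 1464 + 553 + 1339 = 10817
Weighted mean = 3224075 / 10817 = 298.0563
Difference (unweighted minus weighted) = -29.0563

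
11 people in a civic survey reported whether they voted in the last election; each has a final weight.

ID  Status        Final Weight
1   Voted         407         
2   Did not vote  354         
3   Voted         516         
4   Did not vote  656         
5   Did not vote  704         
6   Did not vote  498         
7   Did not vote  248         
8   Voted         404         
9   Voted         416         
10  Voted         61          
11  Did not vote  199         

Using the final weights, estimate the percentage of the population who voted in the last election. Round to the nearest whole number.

40

Sum of weights for 'Voted' = 407 + 516 + 404 + 416 + 61 = 1804
Total weight = 407 + 354 + 516 + 656 + 704 + 498 + 248 + 404 + 416 + 61 + 199 = 4463
Weighted proportion = 1804 / 4463 = 0.40421241 → 40.421241%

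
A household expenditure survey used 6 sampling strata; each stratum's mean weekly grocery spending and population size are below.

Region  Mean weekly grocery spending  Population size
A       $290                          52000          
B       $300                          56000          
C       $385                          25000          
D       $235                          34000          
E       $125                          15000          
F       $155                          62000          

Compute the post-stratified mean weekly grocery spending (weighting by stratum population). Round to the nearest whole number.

250

Σ Nₕ·x̄ₕ = 290×52000 + 300×56000 + 385×25000 + 235×34000 + 125×15000 + 155×62000
  = 15080000 + 16800000 + 9625000 + 7990000 + 1875000 + 9610000 = 60980000
Σ Nₕ = 244000
Overall mean = 60980000 / 244000 = 249.91803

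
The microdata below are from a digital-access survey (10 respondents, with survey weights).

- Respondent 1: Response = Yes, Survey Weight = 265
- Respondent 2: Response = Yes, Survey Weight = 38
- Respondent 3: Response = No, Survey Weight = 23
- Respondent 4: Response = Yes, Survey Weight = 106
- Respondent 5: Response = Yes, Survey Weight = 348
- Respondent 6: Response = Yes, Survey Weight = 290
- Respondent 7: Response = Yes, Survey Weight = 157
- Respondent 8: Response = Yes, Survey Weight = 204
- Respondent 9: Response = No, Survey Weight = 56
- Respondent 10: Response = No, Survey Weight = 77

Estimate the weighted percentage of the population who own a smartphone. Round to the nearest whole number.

Sum of weights for 'Yes' = 265 + 38 + 106 + 348 + 290 + 157 + 204 = 1408
Total weight = 265 + 38 + 23 + 106 + 348 + 290 + 157 + 204 + 56 + 77 = 1564
Weighted proportion = 1408 / 1564 = 0.90025575 → 90.025575%

90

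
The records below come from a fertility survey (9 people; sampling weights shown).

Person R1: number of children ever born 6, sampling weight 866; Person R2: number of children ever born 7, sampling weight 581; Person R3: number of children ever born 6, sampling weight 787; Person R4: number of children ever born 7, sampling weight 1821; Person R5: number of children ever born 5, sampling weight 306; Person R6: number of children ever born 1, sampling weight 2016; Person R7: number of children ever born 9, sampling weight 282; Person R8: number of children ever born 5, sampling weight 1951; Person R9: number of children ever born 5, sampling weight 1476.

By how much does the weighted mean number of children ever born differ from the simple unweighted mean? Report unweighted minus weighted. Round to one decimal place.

0.7

Unweighted sum = 6 + 7 + 6 + 7 + 5 + 1 + 9 + 5 + 5 = 51
Unweighted mean = 51 / 9 = 5.6666667
Weighted sum = 49951
Sum of weights = 866 + 581 + 787 + 1821 + 306 + 2016 + 282 + 1951 + 1476 = 10086
Weighted mean = 49951 / 10086 = 4.9525084
Difference (unweighted minus weighted) = 0.71415824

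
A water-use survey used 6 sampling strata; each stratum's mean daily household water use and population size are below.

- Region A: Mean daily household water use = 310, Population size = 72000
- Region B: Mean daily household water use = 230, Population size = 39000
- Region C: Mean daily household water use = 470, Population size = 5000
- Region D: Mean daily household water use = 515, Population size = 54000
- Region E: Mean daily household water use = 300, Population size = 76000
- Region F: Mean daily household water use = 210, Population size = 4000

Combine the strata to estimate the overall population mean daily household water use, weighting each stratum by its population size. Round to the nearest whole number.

Σ Nₕ·x̄ₕ = 310×72000 + 230×39000 + 470×5000 + 515×54000 + 300×76000 + 210×4000
  = 22320000 + 8970000 + 2350000 + 27810000 + 22800000 + 840000 = 85090000
Σ Nₕ = 250000
Overall mean = 85090000 / 250000 = 340.36

340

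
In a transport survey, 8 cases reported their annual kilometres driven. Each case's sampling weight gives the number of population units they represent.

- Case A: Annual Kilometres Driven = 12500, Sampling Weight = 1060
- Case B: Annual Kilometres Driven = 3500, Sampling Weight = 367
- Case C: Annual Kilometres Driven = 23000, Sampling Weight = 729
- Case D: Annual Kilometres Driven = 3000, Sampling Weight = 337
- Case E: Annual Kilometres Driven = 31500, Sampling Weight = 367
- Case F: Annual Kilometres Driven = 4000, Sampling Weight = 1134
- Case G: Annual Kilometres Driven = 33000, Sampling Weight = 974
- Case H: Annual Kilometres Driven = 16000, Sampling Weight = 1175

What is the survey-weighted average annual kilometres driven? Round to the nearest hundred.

Weighted sum = 12500×1060 + 3500×367 + 23000×729 + 3000×337 + 31500×367 + 4000×1134 + 33000×974 + 16000×1175
  = 99351000
Sum of weights = 1060 + 367 + 729 + 337 + 367 + 1134 + 974 + 1175 = 6143
Weighted mean = 99351000 / 6143 = 16173.042

16200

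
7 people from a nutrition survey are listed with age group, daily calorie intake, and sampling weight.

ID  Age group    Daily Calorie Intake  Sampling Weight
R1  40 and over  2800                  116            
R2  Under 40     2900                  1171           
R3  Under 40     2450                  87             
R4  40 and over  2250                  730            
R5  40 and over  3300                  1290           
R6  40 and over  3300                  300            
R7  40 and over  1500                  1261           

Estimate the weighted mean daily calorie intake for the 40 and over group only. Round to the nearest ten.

2460

40 and over rows: R1, R4, R5, R6, R7
Weighted sum = 2800×116 + 2250×730 + 3300×1290 + 3300×300 + 1500×1261
  = 324800 + 1642500 + 4257000 + 990000 + 1891500 = 9105800
Sum of weights = 116 + 730 + 1290 + 300 + 1261 = 3697
Weighted mean = 9105800 / 3697 = 2463.0241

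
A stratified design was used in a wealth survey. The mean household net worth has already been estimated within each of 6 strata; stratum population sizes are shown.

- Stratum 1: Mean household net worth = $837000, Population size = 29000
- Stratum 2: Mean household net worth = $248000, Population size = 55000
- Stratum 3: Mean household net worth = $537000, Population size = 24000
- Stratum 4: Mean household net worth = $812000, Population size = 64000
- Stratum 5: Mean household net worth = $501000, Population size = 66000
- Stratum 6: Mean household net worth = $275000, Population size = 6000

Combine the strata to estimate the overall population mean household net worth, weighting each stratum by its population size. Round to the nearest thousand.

Σ Nₕ·x̄ₕ = 837000×29000 + 248000×55000 + 537000×24000 + 812000×64000 + 501000×66000 + 275000×6000
  = 24273000000 + 13640000000 + 12888000000 + 51968000000 + 33066000000 + 1650000000 = 137485000000
Σ Nₕ = 29000 + 55000 + 24000 + 64000 + 66000 + 6000 = 244000
Overall mean = 137485000000 / 244000 = 563463.11

563000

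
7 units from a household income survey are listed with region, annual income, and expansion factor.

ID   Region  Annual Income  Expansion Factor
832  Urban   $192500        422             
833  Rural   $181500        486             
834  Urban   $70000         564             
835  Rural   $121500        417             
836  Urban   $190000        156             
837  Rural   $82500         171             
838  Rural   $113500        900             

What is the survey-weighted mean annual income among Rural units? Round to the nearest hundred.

129200

Rural rows: 833, 835, 837, 838
Weighted sum = 255132000
Sum of weights = 1974
Weighted mean = 255132000 / 1974 = 129246.2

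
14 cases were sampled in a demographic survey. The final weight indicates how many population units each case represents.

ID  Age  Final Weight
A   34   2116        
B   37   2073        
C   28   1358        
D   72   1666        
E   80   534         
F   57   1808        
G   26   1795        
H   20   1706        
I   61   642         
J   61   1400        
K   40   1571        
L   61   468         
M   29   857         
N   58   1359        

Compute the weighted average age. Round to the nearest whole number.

Weighted sum = 852812
Sum of weights = 19353
Weighted mean = 852812 / 19353 = 44.06614

44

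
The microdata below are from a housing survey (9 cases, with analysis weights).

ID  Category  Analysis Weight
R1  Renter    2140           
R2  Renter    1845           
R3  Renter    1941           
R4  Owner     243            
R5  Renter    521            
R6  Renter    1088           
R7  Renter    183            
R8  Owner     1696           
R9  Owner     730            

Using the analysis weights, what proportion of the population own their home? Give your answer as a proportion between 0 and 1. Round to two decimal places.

Sum of weights for 'Owner' = 243 + 1696 + 730 = 2669
Total weight = 2140 + 1845 + 1941 + 243 + 521 + 1088 + 183 + 1696 + 730 = 10387
Weighted proportion = 2669 / 10387 = 0.25695581

0.26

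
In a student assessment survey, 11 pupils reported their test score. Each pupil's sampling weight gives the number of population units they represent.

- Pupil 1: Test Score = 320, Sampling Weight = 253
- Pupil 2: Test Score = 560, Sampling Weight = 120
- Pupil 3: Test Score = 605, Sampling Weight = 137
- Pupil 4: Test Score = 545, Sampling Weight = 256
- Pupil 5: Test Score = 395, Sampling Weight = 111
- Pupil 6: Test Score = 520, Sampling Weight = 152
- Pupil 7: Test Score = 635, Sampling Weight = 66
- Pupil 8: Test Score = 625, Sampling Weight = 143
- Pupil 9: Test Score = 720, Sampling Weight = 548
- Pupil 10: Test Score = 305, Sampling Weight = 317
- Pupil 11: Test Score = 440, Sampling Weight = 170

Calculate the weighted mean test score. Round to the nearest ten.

Weighted sum = 320×253 + 560×120 + 605×137 + 545×256 + 395×111 + 520×152 + 635×66 + 625×143 + 720×548 + 305×317 + 440×170
  = 80960 + 67200 + 82885 + 139520 + 43845 + 79040 + 41910 + 89375 + 394560 + 96685 + 74800 = 1190780
Sum of weights = 2273
Weighted mean = 1190780 / 2273 = 523.88033

520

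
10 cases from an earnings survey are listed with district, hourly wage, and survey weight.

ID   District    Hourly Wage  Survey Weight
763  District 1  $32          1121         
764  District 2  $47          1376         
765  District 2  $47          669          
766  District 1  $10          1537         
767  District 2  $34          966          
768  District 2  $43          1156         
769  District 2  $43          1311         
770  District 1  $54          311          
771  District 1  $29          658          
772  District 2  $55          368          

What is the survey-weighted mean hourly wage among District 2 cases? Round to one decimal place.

District 2 rows: 764, 765, 767, 768, 769, 772
Weighted sum = 47×1376 + 47×669 + 34×966 + 43×1156 + 43×1311 + 55×368
  = 255280
Sum of weights = 1376 + 669 + 966 + 1156 + 1311 + 368 = 5846
Weighted mean = 255280 / 5846 = 43.667465

43.7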